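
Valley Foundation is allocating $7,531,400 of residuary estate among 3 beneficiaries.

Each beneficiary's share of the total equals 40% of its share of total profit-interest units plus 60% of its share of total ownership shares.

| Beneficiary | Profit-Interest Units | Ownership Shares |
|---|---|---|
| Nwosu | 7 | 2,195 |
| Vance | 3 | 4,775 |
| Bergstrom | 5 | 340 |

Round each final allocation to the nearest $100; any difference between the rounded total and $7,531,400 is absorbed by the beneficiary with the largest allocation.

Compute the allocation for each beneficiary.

Nwosu: $2,762,700 · Vance: $3,554,300 · Bergstrom: $1,214,400

Profit-interest units total 15; ownership shares total 7,310.
Blended shares (40% profit-interest units + 60% ownership shares): Nwosu 0.3668; Vance 0.4719; Bergstrom 0.1612.
Pro-rata amounts: Nwosu 2,762,749.68; Vance 3,554,285.05; Bergstrom 1,214,365.27.
Rounded to nearest $100: Nwosu $2,762,700; Vance $3,554,300; Bergstrom $1,214,400. Sum = $7,531,400.
No rounding difference to absorb.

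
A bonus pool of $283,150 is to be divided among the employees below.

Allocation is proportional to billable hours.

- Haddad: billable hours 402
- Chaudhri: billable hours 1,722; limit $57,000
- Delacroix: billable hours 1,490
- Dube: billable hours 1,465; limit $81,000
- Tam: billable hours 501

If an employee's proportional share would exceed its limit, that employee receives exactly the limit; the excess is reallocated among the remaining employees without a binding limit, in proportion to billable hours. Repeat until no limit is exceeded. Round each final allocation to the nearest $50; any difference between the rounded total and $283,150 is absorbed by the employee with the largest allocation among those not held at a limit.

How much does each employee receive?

Haddad: $24,400; Chaudhri: $57,000; Delacroix: $90,350; Dube: $81,000; Tam: $30,400

Sum of billable hours: 5,580.
Pro-rata shares before constraints: Haddad 20,398.98; Chaudhri 87,380.70; Delacroix 75,608.15; Dube 74,339.56; Tam 25,422.61.
Held at cap: Chaudhri ($57,000); remaining pool $226,150 reallocated over remaining billable hours 3,858.
Held at cap: Dube ($81,000); remaining pool $145,150 reallocated over remaining billable hours 2,393.
Redistributed shares: Haddad 24,383.74 → $24,400; Delacroix 90,377.56 → $90,400; Tam 30,388.70 → $30,400.
Rounding difference −$50 applied to Delacroix → $90,350.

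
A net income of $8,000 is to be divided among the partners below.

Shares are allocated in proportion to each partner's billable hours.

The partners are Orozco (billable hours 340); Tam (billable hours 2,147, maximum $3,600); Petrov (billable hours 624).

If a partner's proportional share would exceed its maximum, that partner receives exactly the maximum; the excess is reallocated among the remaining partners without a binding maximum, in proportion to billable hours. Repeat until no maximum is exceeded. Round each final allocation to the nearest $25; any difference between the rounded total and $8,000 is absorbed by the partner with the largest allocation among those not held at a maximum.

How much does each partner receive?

Orozco: $1,550; Tam: $3,600; Petrov: $2,850

Total billable hours = 3,111.
Pro-rata shares before constraints: Orozco 874.32; Tam 5,521.05; Petrov 1,604.63.
Held at cap: Tam ($3,600); balance $4,400 reallocated over remaining billable hours 964.
Remaining shares: Orozco 1,551.87 → $1,550; Petrov 2,848.13 → $2,850.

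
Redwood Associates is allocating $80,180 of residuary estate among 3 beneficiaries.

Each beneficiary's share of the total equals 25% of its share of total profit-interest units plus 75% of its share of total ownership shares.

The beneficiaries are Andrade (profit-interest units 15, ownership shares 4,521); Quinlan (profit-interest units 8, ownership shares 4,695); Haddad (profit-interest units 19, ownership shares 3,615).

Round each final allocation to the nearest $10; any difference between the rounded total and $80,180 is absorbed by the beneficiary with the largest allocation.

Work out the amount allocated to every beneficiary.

Totals — profit-interest units 42, ownership shares 12,831.
Composite weights (25% profit-interest units + 75% ownership shares): Andrade 0.3535; Quinlan 0.3221; Haddad 0.3244.
Unrounded shares: Andrade 28,347.48; Quinlan 25,822.13; Haddad 26,010.38.
At nearest $10: Andrade $28,350; Quinlan $25,820; Haddad $26,010. Sum = $80,180.
No rounding difference to absorb.

Andrade: $28,350; Quinlan: $25,820; Haddad: $26,010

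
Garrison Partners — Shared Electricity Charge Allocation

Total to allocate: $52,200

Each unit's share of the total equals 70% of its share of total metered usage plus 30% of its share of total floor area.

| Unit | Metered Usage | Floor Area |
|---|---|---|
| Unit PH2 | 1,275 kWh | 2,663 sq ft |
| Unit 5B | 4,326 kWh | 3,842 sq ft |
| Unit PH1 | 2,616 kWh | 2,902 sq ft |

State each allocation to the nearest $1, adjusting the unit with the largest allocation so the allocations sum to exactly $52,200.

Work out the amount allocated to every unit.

Metered usage total 8,217; floor area total 9,407.
Composite weights (70% metered usage + 30% floor area): Unit PH2 0.1935; Unit 5B 0.4911; Unit PH1 0.3154.
Pro-rata amounts: Unit PH2 10,102.91; Unit 5B 25,633.04; Unit PH1 16,464.04.
Rounded to nearest $1: Unit PH2 $10,103; Unit 5B $25,633; Unit PH1 $16,464. Sum = $52,200.
Rounded total matches; no reconciliation needed.

Unit PH2: $10,103 · Unit 5B: $25,633 · Unit PH1: $16,464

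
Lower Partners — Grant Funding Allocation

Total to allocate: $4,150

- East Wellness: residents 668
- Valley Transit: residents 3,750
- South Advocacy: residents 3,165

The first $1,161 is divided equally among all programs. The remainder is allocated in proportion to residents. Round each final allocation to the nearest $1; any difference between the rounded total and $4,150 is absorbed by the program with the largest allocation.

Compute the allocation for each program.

$1,161 shared equally gives $387 per program.
Remainder $2,989 by residents (total 7,583): East Wellness 263.31 → $263; Valley Transit 1,478.14 → $1,478; South Advocacy 1,247.55 → $1,248.
Totals: East Wellness $387 + $263 = $650; Valley Transit $387 + $1,478 = $1,865; South Advocacy $387 + $1,248 = $1,635.

East Wellness: $650 | Valley Transit: $1,865 | South Advocacy: $1,635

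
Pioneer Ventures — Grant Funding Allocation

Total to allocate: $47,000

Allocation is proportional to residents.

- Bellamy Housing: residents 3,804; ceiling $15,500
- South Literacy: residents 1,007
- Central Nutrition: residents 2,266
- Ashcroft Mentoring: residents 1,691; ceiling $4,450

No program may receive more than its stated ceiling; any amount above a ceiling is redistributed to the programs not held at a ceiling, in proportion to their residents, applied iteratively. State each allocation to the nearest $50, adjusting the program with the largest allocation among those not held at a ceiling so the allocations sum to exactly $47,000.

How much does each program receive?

Bellamy Housing: $15,500 · South Literacy: $8,300 · Central Nutrition: $18,750 · Ashcroft Mentoring: $4,450

Total residents = 8,768.
Unconstrained shares: Bellamy Housing 20,390.97; South Literacy 5,397.92; Central Nutrition 12,146.67; Ashcroft Mentoring 9,064.44.
Held at cap: Bellamy Housing ($15,500), Ashcroft Mentoring ($4,450); balance $27,050 reallocated over remaining residents 3,273.
Remaining shares: South Literacy 8,322.44 → $8,300; Central Nutrition 18,727.56 → $18,750.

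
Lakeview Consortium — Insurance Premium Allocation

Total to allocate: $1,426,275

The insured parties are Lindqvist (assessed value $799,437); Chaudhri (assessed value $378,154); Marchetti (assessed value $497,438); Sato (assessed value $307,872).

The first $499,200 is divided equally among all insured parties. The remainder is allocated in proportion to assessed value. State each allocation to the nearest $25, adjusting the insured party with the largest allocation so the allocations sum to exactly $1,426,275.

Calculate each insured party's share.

Lindqvist: $498,550 · Chaudhri: $301,600 · Marchetti: $357,375 · Sato: $268,750

First tranche $499,200 split equally: $124,800 each.
Remainder $927,075 by assessed value (total 1,982,901): Lindqvist 373,764.53 → $373,775; Chaudhri 176,800.11 → $176,800; Marchetti 232,569.52 → $232,575; Sato 143,940.84 → $143,950.
Rounding difference −$25 on remainder applied to Lindqvist.
Totals: Lindqvist $124,800 + $373,750 = $498,550; Chaudhri $124,800 + $176,800 = $301,600; Marchetti $124,800 + $232,575 = $357,375; Sato $124,800 + $143,950 = $268,750.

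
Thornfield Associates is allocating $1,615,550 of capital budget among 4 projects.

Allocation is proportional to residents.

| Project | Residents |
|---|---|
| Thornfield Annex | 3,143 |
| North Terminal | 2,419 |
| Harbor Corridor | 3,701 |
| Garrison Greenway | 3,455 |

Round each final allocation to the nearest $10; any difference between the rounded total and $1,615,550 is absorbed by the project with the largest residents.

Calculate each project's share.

Thornfield Annex: $399,250; North Terminal: $307,280; Harbor Corridor: $470,140; Garrison Greenway: $438,880

Combined residents = 3,143 + 2,419 + 3,701 + 3,455 = 12,718.
Pro-rata amounts: Thornfield Annex 399,250.96; North Terminal 307,282.23; Harbor Corridor 470,132.93; Garrison Greenway 438,883.89.
At nearest $10: Thornfield Annex $399,250; North Terminal $307,280; Harbor Corridor $470,130; Garrison Greenway $438,880. Sum = $1,615,540.
Difference $1,615,550 − $1,615,540 = +$10 applied to largest residents (Harbor Corridor): Harbor Corridor becomes $470,140.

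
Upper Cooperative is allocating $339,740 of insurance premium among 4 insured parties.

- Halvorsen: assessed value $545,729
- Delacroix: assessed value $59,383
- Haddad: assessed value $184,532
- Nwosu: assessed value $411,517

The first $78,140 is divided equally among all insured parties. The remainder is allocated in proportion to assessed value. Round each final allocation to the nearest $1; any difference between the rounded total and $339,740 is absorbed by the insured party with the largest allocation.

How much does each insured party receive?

Halvorsen: $138,389; Delacroix: $32,468; Haddad: $59,724; Nwosu: $109,159

$78,140 shared equally gives $19,535 per insured party.
Remainder $261,600 by assessed value (total 1,201,161): Halvorsen 118,853.93 → $118,854; Delacroix 12,932.98 → $12,933; Haddad 40,189.09 → $40,189; Nwosu 89,623.99 → $89,624.
Totals: Halvorsen $19,535 + $118,854 = $138,389; Delacroix $19,535 + $12,933 = $32,468; Haddad $19,535 + $40,189 = $59,724; Nwosu $19,535 + $89,624 = $109,159.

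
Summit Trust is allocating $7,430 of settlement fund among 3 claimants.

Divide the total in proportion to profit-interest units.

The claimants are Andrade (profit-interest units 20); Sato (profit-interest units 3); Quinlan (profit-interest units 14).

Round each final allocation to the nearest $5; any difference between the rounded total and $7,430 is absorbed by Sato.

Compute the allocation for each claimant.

Sum of profit-interest units: 37.
Proportional shares: Andrade 20/37 × $7,430 = 4,016.22; Sato 3/37 × $7,430 = 602.43; Quinlan 14/37 × $7,430 = 2,811.35.
After rounding ($5): Andrade $4,015; Sato $600; Quinlan $2,810. Sum = $7,425.
Difference $7,430 − $7,425 = +$5 applied to Sato: Sato becomes $605.

Andrade: $4,015; Sato: $605; Quinlan: $2,810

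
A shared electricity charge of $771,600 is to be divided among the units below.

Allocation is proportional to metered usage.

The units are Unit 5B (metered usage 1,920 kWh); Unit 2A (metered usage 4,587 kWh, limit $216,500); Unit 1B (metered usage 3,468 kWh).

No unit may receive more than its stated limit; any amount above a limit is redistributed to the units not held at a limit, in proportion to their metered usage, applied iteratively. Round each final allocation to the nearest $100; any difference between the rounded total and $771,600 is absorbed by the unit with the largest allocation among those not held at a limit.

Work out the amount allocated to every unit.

Sum of metered usage: 9,975.
Unconstrained shares: Unit 5B 148,518.50; Unit 2A 354,819.97; Unit 1B 268,261.53.
Cap binds for Unit 2A ($216,500); remaining pool $555,100 reallocated over remaining metered usage 5,388.
Shares after redistribution: Unit 5B 197,808.46 → $197,800; Unit 1B 357,291.54 → $357,300.

Unit 5B: $197,800 | Unit 2A: $216,500 | Unit 1B: $357,300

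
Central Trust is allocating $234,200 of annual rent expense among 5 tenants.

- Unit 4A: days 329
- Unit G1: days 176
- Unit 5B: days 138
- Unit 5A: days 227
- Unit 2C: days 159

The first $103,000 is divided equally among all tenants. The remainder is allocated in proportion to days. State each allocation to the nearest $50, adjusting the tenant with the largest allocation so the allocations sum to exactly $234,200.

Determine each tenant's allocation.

Unit 4A: $62,550 · Unit G1: $43,050 · Unit 5B: $38,200 · Unit 5A: $49,550 · Unit 2C: $40,850

First tranche $103,000 split equally: $20,600 each.
Remainder $131,200 by days (total 1,029): Unit 4A 41,948.30 → $41,950; Unit G1 22,440.43 → $22,450; Unit 5B 17,595.34 → $17,600; Unit 5A 28,943.05 → $28,950; Unit 2C 20,272.89 → $20,250.
Totals: Unit 4A $20,600 + $41,950 = $62,550; Unit G1 $20,600 + $22,450 = $43,050; Unit 5B $20,600 + $17,600 = $38,200; Unit 5A $20,600 + $28,950 = $49,550; Unit 2C $20,600 + $20,250 = $40,850.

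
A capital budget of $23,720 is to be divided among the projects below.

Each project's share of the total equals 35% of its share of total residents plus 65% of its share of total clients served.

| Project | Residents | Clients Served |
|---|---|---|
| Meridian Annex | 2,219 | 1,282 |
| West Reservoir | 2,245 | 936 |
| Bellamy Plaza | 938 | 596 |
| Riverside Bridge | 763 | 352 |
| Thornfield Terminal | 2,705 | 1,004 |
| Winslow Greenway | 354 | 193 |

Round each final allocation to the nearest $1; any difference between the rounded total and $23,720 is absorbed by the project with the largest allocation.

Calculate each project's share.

Meridian Annex: $6,527 | West Reservoir: $5,328 | Bellamy Plaza: $2,950 | Riverside Bridge: $1,931 | Thornfield Terminal: $5,983 | Winslow Greenway: $1,001

Totals — residents 9,224, clients served 4,363.
Composite weights (35% residents + 65% clients served): Meridian Annex 0.2752; West Reservoir 0.2246; Bellamy Plaza 0.1244; Riverside Bridge 0.0814; Thornfield Terminal 0.2522; Winslow Greenway 0.0422.
Unrounded shares: Meridian Annex 6,527.54; West Reservoir 5,328.24; Bellamy Plaza 2,950.39; Riverside Bridge 1,930.63; Thornfield Terminal 5,982.56; Winslow Greenway 1,000.64.
Rounded to nearest $1: Meridian Annex $6,528; West Reservoir $5,328; Bellamy Plaza $2,950; Riverside Bridge $1,931; Thornfield Terminal $5,983; Winslow Greenway $1,001. Sum = $23,721.
Difference $23,720 − $23,721 = −$1 applied to largest allocation (Meridian Annex): Meridian Annex becomes $6,527.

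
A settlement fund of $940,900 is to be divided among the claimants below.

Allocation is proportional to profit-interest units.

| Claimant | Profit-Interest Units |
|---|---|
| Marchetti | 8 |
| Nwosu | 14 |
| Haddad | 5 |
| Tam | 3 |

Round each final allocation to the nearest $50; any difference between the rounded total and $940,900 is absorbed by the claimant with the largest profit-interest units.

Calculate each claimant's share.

Marchetti: $250,900 | Nwosu: $439,100 | Haddad: $156,800 | Tam: $94,100

Sum of profit-interest units: 8 + 14 + 5 + 3 = 30.
Pro-rata amounts: Marchetti 250,906.67; Nwosu 439,086.67; Haddad 156,816.67; Tam 94,090.00.
At nearest $50: Marchetti $250,900; Nwosu $439,100; Haddad $156,800; Tam $94,100. Sum = $940,900.
Rounded total matches; no reconciliation needed.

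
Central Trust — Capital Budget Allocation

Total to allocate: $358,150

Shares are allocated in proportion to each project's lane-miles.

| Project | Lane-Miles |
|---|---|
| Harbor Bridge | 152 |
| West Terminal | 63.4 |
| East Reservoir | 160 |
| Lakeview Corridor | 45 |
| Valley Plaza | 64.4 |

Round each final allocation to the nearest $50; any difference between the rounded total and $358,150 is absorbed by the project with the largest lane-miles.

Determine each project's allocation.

Combined lane-miles = 152 + 63.4 + 160 + 45 + 64.4 = 484.8.
Proportional shares: Harbor Bridge 112,291.25; West Terminal 46,837.27; East Reservoir 118,201.32; Lakeview Corridor 33,244.12; Valley Plaza 47,576.03.
At nearest $50: Harbor Bridge $112,300; West Terminal $46,850; East Reservoir $118,200; Lakeview Corridor $33,250; Valley Plaza $47,600. Sum = $358,200.
Difference $358,150 − $358,200 = −$50 applied to largest lane-miles (East Reservoir): East Reservoir becomes $118,150.

Harbor Bridge: $112,300 | West Terminal: $46,850 | East Reservoir: $118,150 | Lakeview Corridor: $33,250 | Valley Plaza: $47,600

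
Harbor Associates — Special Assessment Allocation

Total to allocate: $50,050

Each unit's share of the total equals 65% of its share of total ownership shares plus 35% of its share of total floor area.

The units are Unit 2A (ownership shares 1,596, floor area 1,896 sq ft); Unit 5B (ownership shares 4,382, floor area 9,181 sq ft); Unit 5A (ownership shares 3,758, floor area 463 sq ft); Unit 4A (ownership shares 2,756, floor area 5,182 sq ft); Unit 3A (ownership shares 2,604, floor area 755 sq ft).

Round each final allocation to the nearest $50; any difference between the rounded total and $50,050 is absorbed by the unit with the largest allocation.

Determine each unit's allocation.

Ownership shares total 15,096; floor area total 17,477.
Combined weights (65% ownership shares + 35% floor area): Unit 2A 0.1067; Unit 5B 0.3725; Unit 5A 0.1711; Unit 4A 0.2224; Unit 3A 0.1272.
Unrounded shares: Unit 2A 5,339.84; Unit 5B 18,645.67; Unit 5A 8,562.72; Unit 4A 11,133.30; Unit 3A 6,368.48.
After rounding ($50): Unit 2A $5,350; Unit 5B $18,650; Unit 5A $8,550; Unit 4A $11,150; Unit 3A $6,350. Sum = $50,050.
Sum already equals the total — no adjustment.

Unit 2A: $5,350 | Unit 5B: $18,650 | Unit 5A: $8,550 | Unit 4A: $11,150 | Unit 3A: $6,350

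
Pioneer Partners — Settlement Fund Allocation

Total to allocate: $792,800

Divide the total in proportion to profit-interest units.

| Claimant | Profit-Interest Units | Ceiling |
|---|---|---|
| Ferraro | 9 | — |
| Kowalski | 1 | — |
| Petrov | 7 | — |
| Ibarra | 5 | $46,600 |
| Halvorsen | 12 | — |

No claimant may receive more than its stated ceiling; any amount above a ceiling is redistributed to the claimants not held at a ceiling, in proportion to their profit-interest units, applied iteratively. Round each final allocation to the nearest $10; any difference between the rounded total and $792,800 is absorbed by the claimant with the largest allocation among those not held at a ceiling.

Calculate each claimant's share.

Sum of profit-interest units: 34.
Unconstrained shares: Ferraro 209,858.82; Kowalski 23,317.65; Petrov 163,223.53; Ibarra 116,588.24; Halvorsen 279,811.76.
Held at cap: Ibarra ($46,600); remaining pool $746,200 reallocated over remaining profit-interest units 29.
Shares after redistribution: Ferraro 231,579.31 → $231,580; Kowalski 25,731.03 → $25,730; Petrov 180,117.24 → $180,120; Halvorsen 308,772.41 → $308,770.

Ferraro: $231,580 · Kowalski: $25,730 · Petrov: $180,120 · Ibarra: $46,600 · Halvorsen: $308,770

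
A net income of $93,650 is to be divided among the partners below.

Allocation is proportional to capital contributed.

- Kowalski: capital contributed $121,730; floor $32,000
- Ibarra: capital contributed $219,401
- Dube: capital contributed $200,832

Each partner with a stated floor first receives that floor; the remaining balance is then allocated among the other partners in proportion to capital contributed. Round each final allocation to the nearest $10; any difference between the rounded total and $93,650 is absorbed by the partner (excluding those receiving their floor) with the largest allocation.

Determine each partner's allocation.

Fund the minimums — Kowalski $32,000. Balance $61,650.
Balance split over remaining capital contributed 420,233: Ibarra 32,187.08 → $32,190; Dube 29,462.92 → $29,460.

Kowalski: $32,000 | Ibarra: $32,190 | Dube: $29,460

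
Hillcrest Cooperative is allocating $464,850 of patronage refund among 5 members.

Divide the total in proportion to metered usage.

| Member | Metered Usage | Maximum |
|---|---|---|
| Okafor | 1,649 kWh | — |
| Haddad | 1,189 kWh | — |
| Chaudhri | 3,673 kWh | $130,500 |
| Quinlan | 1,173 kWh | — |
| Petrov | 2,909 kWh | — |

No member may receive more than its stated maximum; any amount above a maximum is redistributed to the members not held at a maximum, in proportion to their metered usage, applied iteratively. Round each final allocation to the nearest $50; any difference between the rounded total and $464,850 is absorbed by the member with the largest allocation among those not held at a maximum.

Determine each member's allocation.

Combined metered usage = 10,593.
Pro-rata shares before constraints: Okafor 72,362.66; Haddad 52,176.59; Chaudhri 161,181.35; Quinlan 51,474.47; Petrov 127,654.93.
Held at cap: Chaudhri ($130,500); remaining pool $334,350 reallocated over remaining metered usage 6,920.
Redistributed shares: Okafor 79,673.87 → $79,650; Haddad 57,448.29 → $57,450; Quinlan 56,675.22 → $56,700; Petrov 140,552.62 → $140,550.

Okafor: $79,650 | Haddad: $57,450 | Chaudhri: $130,500 | Quinlan: $56,700 | Petrov: $140,550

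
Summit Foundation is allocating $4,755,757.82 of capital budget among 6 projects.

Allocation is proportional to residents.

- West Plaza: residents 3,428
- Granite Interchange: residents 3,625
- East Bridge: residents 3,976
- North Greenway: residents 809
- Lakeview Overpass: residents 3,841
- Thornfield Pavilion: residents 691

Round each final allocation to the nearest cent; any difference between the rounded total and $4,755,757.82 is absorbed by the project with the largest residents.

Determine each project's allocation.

Residents total: 3,428 + 3,625 + 3,976 + 809 + 3,841 + 691 = 16,370.
Raw shares: West Plaza 995,891.1305; Granite Interchange 1,053,122.9137; East Bridge 1,155,094.2634; North Greenway 235,027.9827; Lakeview Overpass 1,115,874.5135; Thornfield Pavilion 200,747.0161.
At nearest cent: West Plaza $995,891.13; Granite Interchange $1,053,122.91; East Bridge $1,155,094.26; North Greenway $235,027.98; Lakeview Overpass $1,115,874.51; Thornfield Pavilion $200,747.02. Sum = $4,755,757.81.
Difference $4,755,757.82 − $4,755,757.81 = +$0.01 applied to largest residents (East Bridge): East Bridge becomes $1,155,094.27.

West Plaza: $995,891.13; Granite Interchange: $1,053,122.91; East Bridge: $1,155,094.27; North Greenway: $235,027.98; Lakeview Overpass: $1,115,874.51; Thornfield Pavilion: $200,747.02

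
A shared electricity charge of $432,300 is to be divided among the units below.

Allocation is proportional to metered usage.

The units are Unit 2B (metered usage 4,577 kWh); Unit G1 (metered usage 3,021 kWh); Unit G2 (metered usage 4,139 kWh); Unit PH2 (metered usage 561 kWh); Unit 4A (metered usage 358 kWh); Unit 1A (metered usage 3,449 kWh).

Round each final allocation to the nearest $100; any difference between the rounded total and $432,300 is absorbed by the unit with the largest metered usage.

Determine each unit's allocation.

Unit 2B: $122,800; Unit G1: $81,100; Unit G2: $111,100; Unit PH2: $15,100; Unit 4A: $9,600; Unit 1A: $92,600

Total metered usage = 16,105.
Proportional shares: Unit 2B 4,577/16,105 × $432,300 = 122,858.56; Unit G1 3,021/16,105 × $432,300 = 81,091.48; Unit G2 4,139/16,105 × $432,300 = 111,101.50; Unit PH2 561/16,105 × $432,300 = 15,058.70; Unit 4A 358/16,105 × $432,300 = 9,609.65; Unit 1A 3,449/16,105 × $432,300 = 92,580.11.
At nearest $100: Unit 2B $122,900; Unit G1 $81,100; Unit G2 $111,100; Unit PH2 $15,100; Unit 4A $9,600; Unit 1A $92,600. Sum = $432,400.
Difference $432,300 − $432,400 = −$100 applied to largest metered usage (Unit 2B): Unit 2B becomes $122,800.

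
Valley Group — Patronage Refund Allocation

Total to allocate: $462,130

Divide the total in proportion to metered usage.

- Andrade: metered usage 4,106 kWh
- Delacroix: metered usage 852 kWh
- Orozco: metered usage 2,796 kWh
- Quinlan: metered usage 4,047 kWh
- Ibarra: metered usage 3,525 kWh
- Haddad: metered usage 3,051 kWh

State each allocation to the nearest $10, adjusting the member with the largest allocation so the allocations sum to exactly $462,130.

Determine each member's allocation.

Combined metered usage = 18,377.
Raw shares: Andrade 4,106/18,377 × $462,130 = 103,254.38; Delacroix 852/18,377 × $462,130 = 21,425.41; Orozco 2,796/18,377 × $462,130 = 70,311.56; Quinlan 4,047/18,377 × $462,130 = 101,770.70; Ibarra 3,525/18,377 × $462,130 = 88,643.86; Haddad 3,051/18,377 × $462,130 = 76,724.09.
After rounding ($10): Andrade $103,250; Delacroix $21,430; Orozco $70,310; Quinlan $101,770; Ibarra $88,640; Haddad $76,720. Sum = $462,120.
Difference $462,130 − $462,120 = +$10 applied to largest allocation (Andrade): Andrade becomes $103,260.

Andrade: $103,260 · Delacroix: $21,430 · Orozco: $70,310 · Quinlan: $101,770 · Ibarra: $88,640 · Haddad: $76,720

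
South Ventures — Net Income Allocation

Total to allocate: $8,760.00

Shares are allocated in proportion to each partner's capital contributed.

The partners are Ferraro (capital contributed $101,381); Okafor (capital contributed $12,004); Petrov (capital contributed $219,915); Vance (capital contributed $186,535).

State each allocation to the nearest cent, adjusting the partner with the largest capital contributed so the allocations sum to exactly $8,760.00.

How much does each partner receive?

Sum of capital contributed: 101,381 + 12,004 + 219,915 + 186,535 = 519,835.
Unrounded shares: Ferraro 1,708.4220; Okafor 202.2854; Petrov 3,705.8978; Vance 3,143.3947.
Rounded to nearest cent: Ferraro $1,708.42; Okafor $202.29; Petrov $3,705.90; Vance $3,143.39. Sum = $8,760.00.
No rounding difference to absorb.

Ferraro: $1,708.42 | Okafor: $202.29 | Petrov: $3,705.90 | Vance: $3,143.39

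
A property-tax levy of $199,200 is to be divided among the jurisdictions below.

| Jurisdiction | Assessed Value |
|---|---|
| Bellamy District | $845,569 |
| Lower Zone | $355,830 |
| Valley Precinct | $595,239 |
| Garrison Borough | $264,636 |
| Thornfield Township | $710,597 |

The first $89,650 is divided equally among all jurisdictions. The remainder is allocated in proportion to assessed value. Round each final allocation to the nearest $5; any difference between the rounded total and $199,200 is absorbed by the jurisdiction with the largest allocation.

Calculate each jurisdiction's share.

$89,650 shared equally gives $17,930 per jurisdiction.
Remainder $109,550 by assessed value (total 2,771,871): Bellamy District 33,418.61 → $33,420; Lower Zone 14,063.13 → $14,065; Valley Precinct 23,525.06 → $23,525; Garrison Borough 10,458.95 → $10,460; Thornfield Township 28,084.24 → $28,085.
Rounding difference −$5 on remainder applied to Bellamy District.
Totals: Bellamy District $17,930 + $33,415 = $51,345; Lower Zone $17,930 + $14,065 = $31,995; Valley Precinct $17,930 + $23,525 = $41,455; Garrison Borough $17,930 + $10,460 = $28,390; Thornfield Township $17,930 + $28,085 = $46,015.

Bellamy District: $51,345 · Lower Zone: $31,995 · Valley Precinct: $41,455 · Garrison Borough: $28,390 · Thornfield Township: $46,015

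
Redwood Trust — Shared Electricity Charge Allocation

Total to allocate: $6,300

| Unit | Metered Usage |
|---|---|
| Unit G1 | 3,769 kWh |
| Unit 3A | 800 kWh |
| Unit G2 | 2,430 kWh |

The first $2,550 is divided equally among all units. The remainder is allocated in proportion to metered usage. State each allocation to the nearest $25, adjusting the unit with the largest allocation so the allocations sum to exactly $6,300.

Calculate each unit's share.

$2,550 shared equally gives $850 per unit.
Remainder $3,750 by metered usage (total 6,999): Unit G1 2,019.40 → $2,025; Unit 3A 428.63 → $425; Unit G2 1,301.97 → $1,300.
Totals: Unit G1 $850 + $2,025 = $2,875; Unit 3A $850 + $425 = $1,275; Unit G2 $850 + $1,300 = $2,150.

Unit G1: $2,875 | Unit 3A: $1,275 | Unit G2: $2,150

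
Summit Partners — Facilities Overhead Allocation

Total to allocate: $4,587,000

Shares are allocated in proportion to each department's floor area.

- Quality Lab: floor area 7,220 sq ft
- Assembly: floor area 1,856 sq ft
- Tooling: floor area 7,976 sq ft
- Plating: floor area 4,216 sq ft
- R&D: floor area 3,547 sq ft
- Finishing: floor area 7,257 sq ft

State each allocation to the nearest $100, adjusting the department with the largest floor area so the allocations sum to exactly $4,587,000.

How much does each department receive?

Combined floor area = 32,072.
Proportional shares: Quality Lab 7,220/32,072 × $4,587,000 = 1,032,618.48; Assembly 1,856/32,072 × $4,587,000 = 265,448.74; Tooling 7,976/32,072 × $4,587,000 = 1,140,743.08; Plating 4,216/32,072 × $4,587,000 = 602,980.54; R&D 3,547/32,072 × $4,587,000 = 507,298.86; Finishing 7,257/32,072 × $4,587,000 = 1,037,910.30.
At nearest $100: Quality Lab $1,032,600; Assembly $265,400; Tooling $1,140,700; Plating $603,000; R&D $507,300; Finishing $1,037,900. Sum = $4,586,900.
Difference $4,587,000 − $4,586,900 = +$100 applied to largest floor area (Tooling): Tooling becomes $1,140,800.

Quality Lab: $1,032,600 | Assembly: $265,400 | Tooling: $1,140,800 | Plating: $603,000 | R&D: $507,300 | Finishing: $1,037,900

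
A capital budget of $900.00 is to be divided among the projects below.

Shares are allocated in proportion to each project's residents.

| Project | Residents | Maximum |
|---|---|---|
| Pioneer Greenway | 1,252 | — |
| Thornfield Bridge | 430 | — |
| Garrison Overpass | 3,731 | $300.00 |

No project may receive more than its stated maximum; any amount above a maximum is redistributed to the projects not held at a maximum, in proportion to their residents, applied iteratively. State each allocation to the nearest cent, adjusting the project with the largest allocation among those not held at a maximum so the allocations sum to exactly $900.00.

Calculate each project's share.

Pioneer Greenway: $446.61 · Thornfield Bridge: $153.39 · Garrison Overpass: $300.00

Residents total: 5,413.
Pro-rata shares before constraints: Pioneer Greenway 208.1655; Thornfield Bridge 71.4946; Garrison Overpass 620.3399.
Capped: Garrison Overpass ($300.00); balance $600.00 reallocated over remaining residents 1,682.
Remaining shares: Pioneer Greenway 446.6112 → $446.61; Thornfield Bridge 153.3888 → $153.39.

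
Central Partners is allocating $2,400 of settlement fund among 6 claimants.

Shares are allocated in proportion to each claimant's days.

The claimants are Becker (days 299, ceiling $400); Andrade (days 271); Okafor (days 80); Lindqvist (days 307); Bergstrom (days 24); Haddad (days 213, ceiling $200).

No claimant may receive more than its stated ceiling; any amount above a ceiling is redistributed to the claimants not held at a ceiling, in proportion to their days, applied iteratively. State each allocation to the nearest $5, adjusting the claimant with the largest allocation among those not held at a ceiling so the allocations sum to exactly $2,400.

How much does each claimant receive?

Becker: $400 · Andrade: $715 · Okafor: $210 · Lindqvist: $810 · Bergstrom: $65 · Haddad: $200

Combined days = 1,194.
Pro-rata shares before constraints: Becker 601.01; Andrade 544.72; Okafor 160.80; Lindqvist 617.09; Bergstrom 48.24; Haddad 428.14.
Capped: Becker ($400), Haddad ($200); balance $1,800 reallocated over remaining days 682.
Remaining shares: Andrade 715.25 → $715; Okafor 211.14 → $210; Lindqvist 810.26 → $810; Bergstrom 63.34 → $65.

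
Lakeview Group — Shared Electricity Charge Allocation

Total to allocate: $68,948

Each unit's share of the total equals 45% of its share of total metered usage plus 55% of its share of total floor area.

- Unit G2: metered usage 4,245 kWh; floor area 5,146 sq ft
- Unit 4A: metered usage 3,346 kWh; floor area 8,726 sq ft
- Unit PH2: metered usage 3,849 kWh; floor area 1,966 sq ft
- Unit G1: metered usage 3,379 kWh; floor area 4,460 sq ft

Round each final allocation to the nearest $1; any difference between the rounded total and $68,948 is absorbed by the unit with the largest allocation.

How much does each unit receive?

Unit G2: $18,502 | Unit 4A: $23,307 | Unit PH2: $11,732 | Unit G1: $15,407

Metered usage total 14,819; floor area total 20,298.
Combined weights (45% metered usage + 55% floor area): Unit G2 0.2683; Unit 4A 0.3380; Unit PH2 0.1702; Unit G1 0.2235.
Proportional shares: Unit G2 18,501.70; Unit 4A 23,307.74; Unit PH2 11,731.61; Unit G1 15,406.95.
At nearest $1: Unit G2 $18,502; Unit 4A $23,308; Unit PH2 $11,732; Unit G1 $15,407. Sum = $68,949.
Difference $68,948 − $68,949 = −$1 applied to largest allocation (Unit 4A): Unit 4A becomes $23,307.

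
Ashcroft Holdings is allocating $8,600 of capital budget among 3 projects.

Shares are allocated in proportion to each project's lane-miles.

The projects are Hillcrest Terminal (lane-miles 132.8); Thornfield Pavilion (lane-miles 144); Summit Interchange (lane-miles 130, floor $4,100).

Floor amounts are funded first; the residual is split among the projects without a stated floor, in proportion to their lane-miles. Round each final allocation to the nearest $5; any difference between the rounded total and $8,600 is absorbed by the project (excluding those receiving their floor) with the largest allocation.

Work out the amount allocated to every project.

Guaranteed amounts: Summit Interchange $4,100. Remaining pool $4,500.
Remaining pool split over remaining lane-miles 276.8: Hillcrest Terminal 2,158.96 → $2,160; Thornfield Pavilion 2,341.04 → $2,340.

Hillcrest Terminal: $2,160 · Thornfield Pavilion: $2,340 · Summit Interchange: $4,100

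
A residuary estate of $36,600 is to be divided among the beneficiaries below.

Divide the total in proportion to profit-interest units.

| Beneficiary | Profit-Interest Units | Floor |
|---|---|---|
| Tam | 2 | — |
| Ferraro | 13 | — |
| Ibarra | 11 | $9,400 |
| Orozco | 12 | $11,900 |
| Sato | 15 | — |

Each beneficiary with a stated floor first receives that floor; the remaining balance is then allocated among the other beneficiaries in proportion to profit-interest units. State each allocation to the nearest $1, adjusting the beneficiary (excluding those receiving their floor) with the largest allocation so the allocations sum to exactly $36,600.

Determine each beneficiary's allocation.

Minimums first: Ibarra $9,400; Orozco $11,900. Remaining pool $15,300.
Remaining pool split over remaining profit-interest units 30: Tam 1,020.00 → $1,020; Ferraro 6,630.00 → $6,630; Sato 7,650.00 → $7,650.

Tam: $1,020 · Ferraro: $6,630 · Ibarra: $9,400 · Orozco: $11,900 · Sato: $7,650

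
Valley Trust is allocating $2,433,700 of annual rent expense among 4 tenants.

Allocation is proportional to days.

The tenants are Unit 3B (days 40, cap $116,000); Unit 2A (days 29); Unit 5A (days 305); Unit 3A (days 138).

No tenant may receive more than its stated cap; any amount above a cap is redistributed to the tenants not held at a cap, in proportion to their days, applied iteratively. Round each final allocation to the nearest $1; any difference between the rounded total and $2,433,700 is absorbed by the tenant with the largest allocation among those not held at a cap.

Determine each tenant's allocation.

Days total: 512.
Pro-rata shares before constraints: Unit 3B 190,132.81; Unit 2A 137,846.29; Unit 5A 1,449,762.70; Unit 3A 655,958.20.
Held at cap: Unit 3B ($116,000); residual $2,317,700 reallocated over remaining days 472.
Remaining shares: Unit 2A 142,401.06 → $142,401; Unit 5A 1,497,666.31 → $1,497,666; Unit 3A 677,632.63 → $677,633.

Unit 3B: $116,000; Unit 2A: $142,401; Unit 5A: $1,497,666; Unit 3A: $677,633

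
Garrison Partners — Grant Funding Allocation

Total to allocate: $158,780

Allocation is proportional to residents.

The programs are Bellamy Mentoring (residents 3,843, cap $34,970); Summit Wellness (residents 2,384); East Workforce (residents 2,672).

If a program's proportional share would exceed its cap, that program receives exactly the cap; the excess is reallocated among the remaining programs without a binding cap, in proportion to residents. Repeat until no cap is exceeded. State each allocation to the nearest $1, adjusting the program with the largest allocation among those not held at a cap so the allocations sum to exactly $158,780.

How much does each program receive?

Combined residents = 8,899.
Unconstrained shares: Bellamy Mentoring 68,568.55; Summit Wellness 42,536.41; East Workforce 47,675.04.
Held at cap: Bellamy Mentoring ($34,970); remaining pool $123,810 reallocated over remaining residents 5,056.
Shares after redistribution: Summit Wellness 58,378.77 → $58,379; East Workforce 65,431.23 → $65,431.

Bellamy Mentoring: $34,970 | Summit Wellness: $58,379 | East Workforce: $65,431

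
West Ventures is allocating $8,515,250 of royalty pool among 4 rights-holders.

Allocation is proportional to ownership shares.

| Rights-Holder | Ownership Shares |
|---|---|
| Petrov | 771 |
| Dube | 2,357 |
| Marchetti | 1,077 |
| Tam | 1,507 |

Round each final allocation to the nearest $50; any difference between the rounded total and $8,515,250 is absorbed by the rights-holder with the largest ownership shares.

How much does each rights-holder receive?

Sum of ownership shares: 5,712.
Pro-rata amounts: Petrov 771/5,712 × $8,515,250 = 1,149,379.86; Dube 2,357/5,712 × $8,515,250 = 3,513,733.24; Marchetti 1,077/5,712 × $8,515,250 = 1,605,553.97; Tam 1,507/5,712 × $8,515,250 = 2,246,582.94.
Rounded to nearest $50: Petrov $1,149,400; Dube $3,513,750; Marchetti $1,605,550; Tam $2,246,600. Sum = $8,515,300.
Difference $8,515,250 − $8,515,300 = −$50 applied to largest ownership shares (Dube): Dube becomes $3,513,700.

Petrov: $1,149,400 · Dube: $3,513,700 · Marchetti: $1,605,550 · Tam: $2,246,600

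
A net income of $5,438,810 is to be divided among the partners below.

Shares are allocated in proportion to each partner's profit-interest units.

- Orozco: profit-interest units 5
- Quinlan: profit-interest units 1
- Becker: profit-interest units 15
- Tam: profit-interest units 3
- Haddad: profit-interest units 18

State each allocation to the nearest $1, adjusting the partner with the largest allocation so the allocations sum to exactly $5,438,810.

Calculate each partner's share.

Total profit-interest units = 42.
Raw shares: Orozco 5/42 × $5,438,810 = 647,477.38; Quinlan 1/42 × $5,438,810 = 129,495.48; Becker 15/42 × $5,438,810 = 1,942,432.14; Tam 3/42 × $5,438,810 = 388,486.43; Haddad 18/42 × $5,438,810 = 2,330,918.57.
At nearest $1: Orozco $647,477; Quinlan $129,495; Becker $1,942,432; Tam $388,486; Haddad $2,330,919. Sum = $5,438,809.
Difference $5,438,810 − $5,438,809 = +$1 applied to largest allocation (Haddad): Haddad becomes $2,330,920.

Orozco: $647,477; Quinlan: $129,495; Becker: $1,942,432; Tam: $388,486; Haddad: $2,330,920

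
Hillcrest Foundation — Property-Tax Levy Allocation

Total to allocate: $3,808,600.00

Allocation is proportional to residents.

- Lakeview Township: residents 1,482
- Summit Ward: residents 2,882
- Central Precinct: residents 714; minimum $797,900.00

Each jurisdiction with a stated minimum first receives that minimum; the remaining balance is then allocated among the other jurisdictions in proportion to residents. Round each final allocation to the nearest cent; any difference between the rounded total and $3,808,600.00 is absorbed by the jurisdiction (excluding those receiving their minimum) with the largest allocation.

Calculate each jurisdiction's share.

Fund the minimums — Central Precinct $797,900.00. Remaining pool $3,010,700.00.
Remaining pool split over remaining residents 4,364: Lakeview Township 1,022,423.7855 → $1,022,423.79; Summit Ward 1,988,276.2145 → $1,988,276.21.

Lakeview Township: $1,022,423.79; Summit Ward: $1,988,276.21; Central Precinct: $797,900.00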